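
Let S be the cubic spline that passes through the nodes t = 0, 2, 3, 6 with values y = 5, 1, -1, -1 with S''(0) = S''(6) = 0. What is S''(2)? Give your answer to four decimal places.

-0.2553

Let M_i = S''(x_i). Step sizes h_i = 2, 1, 3; slopes of the chords Δ_i = (y_(i+1) - y_i)/h_i = -2, -2, 0.
  2·M_0 + 6·M_1 + 1·M_2 = 6(Δ_1 - Δ_0) = 0
  1·M_1 + 8·M_2 + 3·M_3 = 6(Δ_2 - Δ_1) = 12
Natural end conditions: M_0 = M_3 = 0.
Forward elimination and back-substitution give M_0 = 0, M_1 = -12/47, M_2 = 72/47, M_3 = 0.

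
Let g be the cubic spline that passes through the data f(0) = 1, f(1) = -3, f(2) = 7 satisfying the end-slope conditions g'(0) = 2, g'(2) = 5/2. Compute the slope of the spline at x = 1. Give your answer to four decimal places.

3.3750

With M_i denoting the second derivative at x_i, h_i = 1, 1, and Δ_i = (y_(i+1) − y_i)/h_i = -4, 10:
  1·M_0 + 4·M_1 + 1·M_2 = 6(Δ_1 - Δ_0) = 84
Clamped end conditions give two more equations: 2h_0·M_0 + h_0·M_1 = 6(Δ_0 - g'(0)) = -36 and h_1·M_1 + 2h_1·M_2 = 6(g'(2) - Δ_1) = -45.
Forward elimination and back-substitution give M_0 = -155/4, M_1 = 83/2, M_2 = -173/4.
On [1, 2], g'(x) = b_1 + 2c_1·(x - 1) + 3d_1·(x - 1)² with b_1 = Δ_1 - h_1(2M_1 + M_2)/6 = 27/8, c_1 = M_1/2 = 83/4, d_1 = (M_2 - M_1)/(6h_1) = -113/8. So g'(1) = 27/8.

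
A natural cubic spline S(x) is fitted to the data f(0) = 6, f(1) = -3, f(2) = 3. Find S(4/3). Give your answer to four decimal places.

Let M_i = S''(x_i). Step sizes h_i = 1, 1; slopes of the chords Δ_i = (y_(i+1) - y_i)/h_i = -9, 6.
  1·M_0 + 4·M_1 + 1·M_2 = 6(Δ_1 - Δ_0) = 90
Natural end conditions: M_0 = M_2 = 0.
Solving: M_0 = 0, M_1 = 45/2, M_2 = 0.
On [1, 2], S(x) = -3 - 3/2·(x - 1) + 45/4·(x - 1)² - 15/4·(x - 1)³.
With (x - 1) = 1/3: S(4/3) = -43/18.

-2.3889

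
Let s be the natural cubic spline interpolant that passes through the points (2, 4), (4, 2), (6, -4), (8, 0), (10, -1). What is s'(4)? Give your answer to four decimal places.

With M_i denoting the second derivative at x_i, h_i = 2, 2, 2, 2, and Δ_i = (y_(i+1) − y_i)/h_i = -1, -3, 2, -1/2:
  2·M_0 + 8·M_1 + 2·M_2 = 6(Δ_1 - Δ_0) = -12
  2·M_1 + 8·M_2 + 2·M_3 = 6(Δ_2 - Δ_1) = 30
  2·M_2 + 8·M_3 + 2·M_4 = 6(Δ_3 - Δ_2) = -15
Natural end conditions: M_0 = M_4 = 0.
Forward elimination and back-substitution give M_0 = 0, M_1 = -45/16, M_2 = 21/4, M_3 = -51/16, M_4 = 0.
On [4, 6], s'(x) = b_1 + 2c_1·(x - 4) + 3d_1·(x - 4)² with b_1 = Δ_1 - h_1(2M_1 + M_2)/6 = -23/8, c_1 = M_1/2 = -45/32, d_1 = (M_2 - M_1)/(6h_1) = 43/64. So s'(4) = -23/8.

-2.8750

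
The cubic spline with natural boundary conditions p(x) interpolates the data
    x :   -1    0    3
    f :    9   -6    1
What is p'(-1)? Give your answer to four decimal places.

Let m_i = p''(x_i). Step sizes h_i = 1, 3; slopes of the chords Δ_i = (y_(i+1) - y_i)/h_i = -15, 7/3.
  1·m_0 + 8·m_1 + 3·m_2 = 6(Δ_1 - Δ_0) = 104
Natural end conditions: m_0 = m_2 = 0.
Hence m_0 = 0, m_1 = 13, m_2 = 0.
On [-1, 0], p'(x) = b_0 + 2c_0·(x + 1) + 3d_0·(x + 1)² with b_0 = Δ_0 - h_0(2m_0 + m_1)/6 = -103/6, c_0 = m_0/2 = 0, d_0 = (m_1 - m_0)/(6h_0) = 13/6. So p'(-1) = -103/6.

-17.1667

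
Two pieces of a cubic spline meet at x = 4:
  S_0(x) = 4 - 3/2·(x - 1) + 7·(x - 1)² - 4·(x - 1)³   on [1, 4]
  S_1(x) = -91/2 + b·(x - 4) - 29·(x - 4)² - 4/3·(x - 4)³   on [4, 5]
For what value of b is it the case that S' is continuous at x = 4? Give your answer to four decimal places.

-67.5000

S_0'(x) = -3/2 + 14·(x - 1) - 12·(x - 1)², so S_0'(4) = -135/2. On the right, S_1'(4) = b, so b = -135/2.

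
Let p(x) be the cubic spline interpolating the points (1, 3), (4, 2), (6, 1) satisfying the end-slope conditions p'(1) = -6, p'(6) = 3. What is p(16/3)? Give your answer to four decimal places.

Write σ_i for p''(x_i). With h_i = 3, 2 and divided differences Δ_i = -1/3, -1/2, the continuity of p' gives the tridiagonal system
  3·σ_0 + 10·σ_1 + 2·σ_2 = 6(Δ_1 - Δ_0) = -1
Clamped end conditions give two more equations: 2h_0·σ_0 + h_0·σ_1 = 6(Δ_0 - p'(1)) = 34 and h_1·σ_1 + 2h_1·σ_2 = 6(p'(6) - Δ_1) = 21.
Hence σ_0 = 227/30, σ_1 = -19/5, σ_2 = 143/20.
On [4, 6], p(x) = 2 - 7/20·(x - 4) - 19/10·(x - 4)² + 73/80·(x - 4)³.
With (x - 4) = 4/3: p(16/3) = 43/135.

0.3185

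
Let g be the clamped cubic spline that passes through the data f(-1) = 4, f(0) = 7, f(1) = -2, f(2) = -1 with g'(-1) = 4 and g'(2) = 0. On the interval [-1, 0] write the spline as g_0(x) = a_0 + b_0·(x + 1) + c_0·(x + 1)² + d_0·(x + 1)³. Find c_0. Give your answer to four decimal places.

5.2667

Let m_i = g''(x_i). Step sizes h_i = 1, 1, 1; slopes of the chords Δ_i = (y_(i+1) - y_i)/h_i = 3, -9, 1.
  1·m_0 + 4·m_1 + 1·m_2 = 6(Δ_1 - Δ_0) = -72
  1·m_1 + 4·m_2 + 1·m_3 = 6(Δ_2 - Δ_1) = 60
Clamped end conditions give two more equations: 2h_0·m_0 + h_0·m_1 = 6(Δ_0 - g'(-1)) = -6 and h_2·m_2 + 2h_2·m_3 = 6(g'(2) - Δ_2) = -6.
Hence m_0 = 158/15, m_1 = -406/15, m_2 = 386/15, m_3 = -238/15.
On [-1, 0], with g_0(x) = a_0 + b_0·(x + 1) + c_0·(x + 1)² + d_0·(x + 1)³: c_0 = m_0/2 = 79/15, d_0 = (m_1 - m_0)/(6h_0) = -94/15, b_0 = Δ_0 - h_0(2m_0 + m_1)/6 = 4.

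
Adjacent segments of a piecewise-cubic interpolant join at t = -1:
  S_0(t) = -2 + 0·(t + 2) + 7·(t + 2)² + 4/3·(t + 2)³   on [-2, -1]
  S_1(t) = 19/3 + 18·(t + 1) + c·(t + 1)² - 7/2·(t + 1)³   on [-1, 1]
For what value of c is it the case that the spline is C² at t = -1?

S_0''(t) = 14 + 8·(t + 2), so S_0''(-1) = 22. On the right, S_1''(-1) = 2c, so c = 11.

11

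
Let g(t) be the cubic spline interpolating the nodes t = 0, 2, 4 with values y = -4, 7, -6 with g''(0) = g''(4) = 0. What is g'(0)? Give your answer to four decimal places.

Let M_i = g''(x_i). Step sizes h_i = 2, 2; slopes of the chords Δ_i = (y_(i+1) - y_i)/h_i = 11/2, -13/2.
  2·M_0 + 8·M_1 + 2·M_2 = 6(Δ_1 - Δ_0) = -72
Natural end conditions: M_0 = M_2 = 0.
Hence M_0 = 0, M_1 = -9, M_2 = 0.
On [0, 2], g'(t) = b_0 + 2c_0·t + 3d_0·t² with b_0 = Δ_0 - h_0(2M_0 + M_1)/6 = 17/2, c_0 = M_0/2 = 0, d_0 = (M_1 - M_0)/(6h_0) = -3/4. So g'(0) = 17/2.

8.5000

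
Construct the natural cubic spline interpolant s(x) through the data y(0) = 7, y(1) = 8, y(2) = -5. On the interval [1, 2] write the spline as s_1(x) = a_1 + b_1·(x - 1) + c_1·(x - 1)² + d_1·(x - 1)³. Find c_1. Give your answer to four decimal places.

Write m_i for s''(x_i). With h_i = 1, 1 and divided differences Δ_i = 1, -13, the continuity of s' gives the tridiagonal system
  1·m_0 + 4·m_1 + 1·m_2 = 6(Δ_1 - Δ_0) = -84
Natural end conditions: m_0 = m_2 = 0.
Solving the tridiagonal system: m_0 = 0, m_1 = -21, m_2 = 0.
On [1, 2], with s_1(x) = a_1 + b_1·(x - 1) + c_1·(x - 1)² + d_1·(x - 1)³: c_1 = m_1/2 = -21/2, d_1 = (m_2 - m_1)/(6h_1) = 7/2, b_1 = Δ_1 - h_1(2m_1 + m_2)/6 = -6.

-10.5000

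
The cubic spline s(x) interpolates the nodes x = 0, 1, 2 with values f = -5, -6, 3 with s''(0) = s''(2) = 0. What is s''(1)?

Write m_i for s''(x_i). With h_i = 1, 1 and divided differences Δ_i = -1, 9, the continuity of s' gives the tridiagonal system
  1·m_0 + 4·m_1 + 1·m_2 = 6(Δ_1 - Δ_0) = 60
Natural end conditions: m_0 = m_2 = 0.
Solving the tridiagonal system: m_0 = 0, m_1 = 15, m_2 = 0.

15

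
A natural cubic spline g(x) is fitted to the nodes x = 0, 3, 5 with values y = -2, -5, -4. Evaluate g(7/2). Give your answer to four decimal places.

-4.9469

Let m_i = g''(x_i). Step sizes h_i = 3, 2; slopes of the chords Δ_i = (y_(i+1) - y_i)/h_i = -1, 1/2.
  3·m_0 + 10·m_1 + 2·m_2 = 6(Δ_1 - Δ_0) = 9
Natural end conditions: m_0 = m_2 = 0.
Hence m_0 = 0, m_1 = 9/10, m_2 = 0.
On [3, 5], g(x) = -5 - 1/10·(x - 3) + 9/20·(x - 3)² - 3/40·(x - 3)³.
With (x - 3) = 1/2: g(7/2) = -1583/320.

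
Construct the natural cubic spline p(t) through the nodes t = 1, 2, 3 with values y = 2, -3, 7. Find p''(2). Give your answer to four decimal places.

22.5000

With σ_i denoting the second derivative at x_i, h_i = 1, 1, and Δ_i = (y_(i+1) − y_i)/h_i = -5, 10:
  1·σ_0 + 4·σ_1 + 1·σ_2 = 6(Δ_1 - Δ_0) = 90
Natural end conditions: σ_0 = σ_2 = 0.
Forward elimination and back-substitution give σ_0 = 0, σ_1 = 45/2, σ_2 = 0.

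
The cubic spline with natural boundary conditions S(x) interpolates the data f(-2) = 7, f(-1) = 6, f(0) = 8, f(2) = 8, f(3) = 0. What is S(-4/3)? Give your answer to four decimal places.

6.0540

Write m_i for S''(x_i). With h_i = 1, 1, 2, 1 and divided differences Δ_i = -1, 2, 0, -8, the continuity of S' gives the tridiagonal system
  1·m_0 + 4·m_1 + 1·m_2 = 6(Δ_1 - Δ_0) = 18
  1·m_1 + 6·m_2 + 2·m_3 = 6(Δ_2 - Δ_1) = -12
  2·m_2 + 6·m_3 + 1·m_4 = 6(Δ_3 - Δ_2) = -48
Natural end conditions: m_0 = m_4 = 0.
Hence m_0 = 0, m_1 = 276/61, m_2 = -6/61, m_3 = -486/61, m_4 = 0.
On [-2, -1], S(x) = 7 - 107/61·(x + 2) + 0·(x + 2)² + 46/61·(x + 2)³.
With (x + 2) = 2/3: S(-4/3) = 9971/1647.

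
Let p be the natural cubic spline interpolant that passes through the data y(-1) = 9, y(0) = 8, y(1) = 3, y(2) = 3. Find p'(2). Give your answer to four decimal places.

Put M_i = p'' at the i-th knot. Here h = (1, 1, 1) and Δ = (-1, -5, 0), so the interior equations h_(i-1)·M_(i-1) + 2(h_(i-1)+h_i)·M_i + h_i·M_(i+1) = 6(Δ_i − Δ_(i-1)) read
  1·M_0 + 4·M_1 + 1·M_2 = 6(Δ_1 - Δ_0) = -24
  1·M_1 + 4·M_2 + 1·M_3 = 6(Δ_2 - Δ_1) = 30
Natural end conditions: M_0 = M_3 = 0.
Solving: M_0 = 0, M_1 = -42/5, M_2 = 48/5, M_3 = 0.
On [1, 2], p'(t) = b_2 + 2c_2·(t - 1) + 3d_2·(t - 1)² with b_2 = Δ_2 - h_2(2M_2 + M_3)/6 = -16/5, c_2 = M_2/2 = 24/5, d_2 = (M_3 - M_2)/(6h_2) = -8/5. So p'(2) = 8/5.

1.6000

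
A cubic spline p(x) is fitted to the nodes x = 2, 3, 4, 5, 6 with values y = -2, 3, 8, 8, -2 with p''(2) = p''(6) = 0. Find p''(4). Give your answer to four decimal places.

-4.2857

Put m_i = p'' at the i-th knot. Here h = (1, 1, 1, 1) and Δ = (5, 5, 0, -10), so the interior equations h_(i-1)·m_(i-1) + 2(h_(i-1)+h_i)·m_i + h_i·m_(i+1) = 6(Δ_i − Δ_(i-1)) read
  1·m_0 + 4·m_1 + 1·m_2 = 6(Δ_1 - Δ_0) = 0
  1·m_1 + 4·m_2 + 1·m_3 = 6(Δ_2 - Δ_1) = -30
  1·m_2 + 4·m_3 + 1·m_4 = 6(Δ_3 - Δ_2) = -60
Natural end conditions: m_0 = m_4 = 0.
Forward elimination and back-substitution give m_0 = 0, m_1 = 15/14, m_2 = -30/7, m_3 = -195/14, m_4 = 0.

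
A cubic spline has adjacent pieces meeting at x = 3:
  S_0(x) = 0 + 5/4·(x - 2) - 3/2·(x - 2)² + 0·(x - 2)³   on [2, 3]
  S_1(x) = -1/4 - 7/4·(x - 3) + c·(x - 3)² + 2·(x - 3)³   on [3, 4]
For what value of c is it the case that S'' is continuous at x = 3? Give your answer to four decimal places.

-1.5000

S_0''(x) = -3 + 0·(x - 2), so S_0''(3) = -3. On the right, S_1''(3) = 2c, so c = -3/2.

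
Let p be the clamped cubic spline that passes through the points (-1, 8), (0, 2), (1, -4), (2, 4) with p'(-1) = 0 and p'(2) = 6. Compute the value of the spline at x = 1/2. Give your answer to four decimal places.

Write M_i for p''(x_i). With h_i = 1, 1, 1 and divided differences Δ_i = -6, -6, 8, the continuity of p' gives the tridiagonal system
  1·M_0 + 4·M_1 + 1·M_2 = 6(Δ_1 - Δ_0) = 0
  1·M_1 + 4·M_2 + 1·M_3 = 6(Δ_2 - Δ_1) = 84
Clamped end conditions give two more equations: 2h_0·M_0 + h_0·M_1 = 6(Δ_0 - p'(-1)) = -36 and h_2·M_2 + 2h_2·M_3 = 6(p'(2) - Δ_2) = -12.
Hence M_0 = -84/5, M_1 = -12/5, M_2 = 132/5, M_3 = -96/5.
On [0, 1], p(x) = 2 - 48/5·x - 6/5·x² + 24/5·x³.
With x = 1/2: p(1/2) = -5/2.

-2.5000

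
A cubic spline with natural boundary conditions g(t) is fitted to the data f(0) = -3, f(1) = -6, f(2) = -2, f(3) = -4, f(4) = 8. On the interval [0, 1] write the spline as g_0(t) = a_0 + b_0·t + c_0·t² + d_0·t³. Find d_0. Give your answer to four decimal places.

Write m_i for g''(x_i). With h_i = 1, 1, 1, 1 and divided differences Δ_i = -3, 4, -2, 12, the continuity of g' gives the tridiagonal system
  1·m_0 + 4·m_1 + 1·m_2 = 6(Δ_1 - Δ_0) = 42
  1·m_1 + 4·m_2 + 1·m_3 = 6(Δ_2 - Δ_1) = -36
  1·m_2 + 4·m_3 + 1·m_4 = 6(Δ_3 - Δ_2) = 84
Natural end conditions: m_0 = m_4 = 0.
Hence m_0 = 0, m_1 = 429/28, m_2 = -135/7, m_3 = 723/28, m_4 = 0.
On [0, 1], with g_0(t) = a_0 + b_0·t + c_0·t² + d_0·t³: c_0 = m_0/2 = 0, d_0 = (m_1 - m_0)/(6h_0) = 143/56, b_0 = Δ_0 - h_0(2m_0 + m_1)/6 = -311/56.

2.5536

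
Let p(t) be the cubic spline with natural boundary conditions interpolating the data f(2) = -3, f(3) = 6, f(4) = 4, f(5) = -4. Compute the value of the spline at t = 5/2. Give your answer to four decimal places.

2.4500

Let M_i = p''(x_i). Step sizes h_i = 1, 1, 1; slopes of the chords Δ_i = (y_(i+1) - y_i)/h_i = 9, -2, -8.
  1·M_0 + 4·M_1 + 1·M_2 = 6(Δ_1 - Δ_0) = -66
  1·M_1 + 4·M_2 + 1·M_3 = 6(Δ_2 - Δ_1) = -36
Natural end conditions: M_0 = M_3 = 0.
Solving: M_0 = 0, M_1 = -76/5, M_2 = -26/5, M_3 = 0.
On [2, 3], p(t) = -3 + 173/15·(t - 2) + 0·(t - 2)² - 38/15·(t - 2)³.
With (t - 2) = 1/2: p(5/2) = 49/20.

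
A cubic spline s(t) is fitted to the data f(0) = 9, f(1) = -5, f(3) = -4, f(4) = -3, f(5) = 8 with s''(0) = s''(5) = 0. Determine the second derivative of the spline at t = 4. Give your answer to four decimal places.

17.0164

Let M_i = s''(x_i). Step sizes h_i = 1, 2, 1, 1; slopes of the chords Δ_i = (y_(i+1) - y_i)/h_i = -14, 1/2, 1, 11.
  1·M_0 + 6·M_1 + 2·M_2 = 6(Δ_1 - Δ_0) = 87
  2·M_1 + 6·M_2 + 1·M_3 = 6(Δ_2 - Δ_1) = 3
  1·M_2 + 4·M_3 + 1·M_4 = 6(Δ_3 - Δ_2) = 60
Natural end conditions: M_0 = M_4 = 0.
Forward elimination and back-substitution give M_0 = 0, M_1 = 2097/122, M_2 = -492/61, M_3 = 1038/61, M_4 = 0.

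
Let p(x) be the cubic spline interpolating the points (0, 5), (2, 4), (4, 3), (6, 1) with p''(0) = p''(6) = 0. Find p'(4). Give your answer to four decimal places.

Write m_i for p''(x_i). With h_i = 2, 2, 2 and divided differences Δ_i = -1/2, -1/2, -1, the continuity of p' gives the tridiagonal system
  2·m_0 + 8·m_1 + 2·m_2 = 6(Δ_1 - Δ_0) = 0
  2·m_1 + 8·m_2 + 2·m_3 = 6(Δ_2 - Δ_1) = -3
Natural end conditions: m_0 = m_3 = 0.
Hence m_0 = 0, m_1 = 1/10, m_2 = -2/5, m_3 = 0.
On [4, 6], p'(x) = b_2 + 2c_2·(x - 4) + 3d_2·(x - 4)² with b_2 = Δ_2 - h_2(2m_2 + m_3)/6 = -11/15, c_2 = m_2/2 = -1/5, d_2 = (m_3 - m_2)/(6h_2) = 1/30. So p'(4) = -11/15.

-0.7333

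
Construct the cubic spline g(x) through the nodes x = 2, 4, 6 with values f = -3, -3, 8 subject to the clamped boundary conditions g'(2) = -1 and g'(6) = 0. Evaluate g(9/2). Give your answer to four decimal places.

With M_i denoting the second derivative at x_i, h_i = 2, 2, and Δ_i = (y_(i+1) − y_i)/h_i = 0, 11/2:
  2·M_0 + 8·M_1 + 2·M_2 = 6(Δ_1 - Δ_0) = 33
Clamped end conditions give two more equations: 2h_0·M_0 + h_0·M_1 = 6(Δ_0 - g'(2)) = 6 and h_1·M_1 + 2h_1·M_2 = 6(g'(6) - Δ_1) = -33.
Solving the tridiagonal system: M_0 = -19/8, M_1 = 31/4, M_2 = -97/8.
On [4, 6], g(x) = -3 + 35/8·(x - 4) + 31/8·(x - 4)² - 53/32·(x - 4)³.
With (x - 4) = 1/2: g(9/2) = -13/256.

-0.0508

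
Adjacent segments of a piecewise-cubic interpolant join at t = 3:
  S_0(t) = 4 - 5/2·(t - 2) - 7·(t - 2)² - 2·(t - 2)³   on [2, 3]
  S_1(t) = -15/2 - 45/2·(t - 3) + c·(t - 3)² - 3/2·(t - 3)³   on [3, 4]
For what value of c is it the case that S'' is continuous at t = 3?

-13

S_0''(t) = -14 - 12·(t - 2), so S_0''(3) = -26. On the right, S_1''(3) = 2c, so c = -13.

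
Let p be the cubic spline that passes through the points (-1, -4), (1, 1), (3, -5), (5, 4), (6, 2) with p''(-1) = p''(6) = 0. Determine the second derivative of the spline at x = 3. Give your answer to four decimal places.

With M_i denoting the second derivative at x_i, h_i = 2, 2, 2, 1, and Δ_i = (y_(i+1) − y_i)/h_i = 5/2, -3, 9/2, -2:
  2·M_0 + 8·M_1 + 2·M_2 = 6(Δ_1 - Δ_0) = -33
  2·M_1 + 8·M_2 + 2·M_3 = 6(Δ_2 - Δ_1) = 45
  2·M_2 + 6·M_3 + 1·M_4 = 6(Δ_3 - Δ_2) = -39
Natural end conditions: M_0 = M_4 = 0.
Hence M_0 = 0, M_1 = -537/82, M_2 = 795/82, M_3 = -399/41, M_4 = 0.

9.6951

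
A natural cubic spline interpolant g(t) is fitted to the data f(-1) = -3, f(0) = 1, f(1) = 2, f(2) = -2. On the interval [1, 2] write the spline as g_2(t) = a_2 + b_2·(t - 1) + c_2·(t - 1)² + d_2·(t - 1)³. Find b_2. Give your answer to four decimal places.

-1.7333

Let M_i = g''(x_i). Step sizes h_i = 1, 1, 1; slopes of the chords Δ_i = (y_(i+1) - y_i)/h_i = 4, 1, -4.
  1·M_0 + 4·M_1 + 1·M_2 = 6(Δ_1 - Δ_0) = -18
  1·M_1 + 4·M_2 + 1·M_3 = 6(Δ_2 - Δ_1) = -30
Natural end conditions: M_0 = M_3 = 0.
Forward elimination and back-substitution give M_0 = 0, M_1 = -14/5, M_2 = -34/5, M_3 = 0.
On [1, 2], with g_2(t) = a_2 + b_2·(t - 1) + c_2·(t - 1)² + d_2·(t - 1)³: c_2 = M_2/2 = -17/5, d_2 = (M_3 - M_2)/(6h_2) = 17/15, b_2 = Δ_2 - h_2(2M_2 + M_3)/6 = -26/15.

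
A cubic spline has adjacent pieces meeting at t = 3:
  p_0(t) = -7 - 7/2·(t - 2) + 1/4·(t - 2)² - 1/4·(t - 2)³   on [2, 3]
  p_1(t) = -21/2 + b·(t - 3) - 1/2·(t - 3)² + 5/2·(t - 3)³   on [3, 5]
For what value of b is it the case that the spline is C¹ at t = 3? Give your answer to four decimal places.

p_0'(t) = -7/2 + 1/2·(t - 2) - 3/4·(t - 2)², so p_0'(3) = -15/4. On the right, p_1'(3) = b, so b = -15/4.

-3.7500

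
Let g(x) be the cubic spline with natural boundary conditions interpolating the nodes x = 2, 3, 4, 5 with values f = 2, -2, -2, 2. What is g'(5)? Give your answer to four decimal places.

4.8000

Let σ_i = g''(x_i). Step sizes h_i = 1, 1, 1; slopes of the chords Δ_i = (y_(i+1) - y_i)/h_i = -4, 0, 4.
  1·σ_0 + 4·σ_1 + 1·σ_2 = 6(Δ_1 - Δ_0) = 24
  1·σ_1 + 4·σ_2 + 1·σ_3 = 6(Δ_2 - Δ_1) = 24
Natural end conditions: σ_0 = σ_3 = 0.
Forward elimination and back-substitution give σ_0 = 0, σ_1 = 24/5, σ_2 = 24/5, σ_3 = 0.
On [4, 5], g'(x) = b_2 + 2c_2·(x - 4) + 3d_2·(x - 4)² with b_2 = Δ_2 - h_2(2σ_2 + σ_3)/6 = 12/5, c_2 = σ_2/2 = 12/5, d_2 = (σ_3 - σ_2)/(6h_2) = -4/5. So g'(5) = 24/5.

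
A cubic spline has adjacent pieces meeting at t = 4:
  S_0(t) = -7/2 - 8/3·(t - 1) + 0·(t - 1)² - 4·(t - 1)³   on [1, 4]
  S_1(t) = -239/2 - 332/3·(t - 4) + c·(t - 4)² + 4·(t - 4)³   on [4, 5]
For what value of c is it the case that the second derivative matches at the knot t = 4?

S_0''(t) = 0 - 24·(t - 1), so S_0''(4) = -72. On the right, S_1''(4) = 2c, so c = -36.

-36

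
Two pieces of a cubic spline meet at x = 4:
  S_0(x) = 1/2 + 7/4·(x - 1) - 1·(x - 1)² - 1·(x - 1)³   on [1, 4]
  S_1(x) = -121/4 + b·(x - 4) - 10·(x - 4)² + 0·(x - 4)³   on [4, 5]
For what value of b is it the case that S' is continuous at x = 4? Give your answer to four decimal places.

-31.2500

S_0'(x) = 7/4 - 2·(x - 1) - 3·(x - 1)², so S_0'(4) = -125/4. On the right, S_1'(4) = b, so b = -125/4.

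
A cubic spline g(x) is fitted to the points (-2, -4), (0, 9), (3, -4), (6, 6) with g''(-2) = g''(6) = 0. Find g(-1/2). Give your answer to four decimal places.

7.5591

Let M_i = g''(x_i). Step sizes h_i = 2, 3, 3; slopes of the chords Δ_i = (y_(i+1) - y_i)/h_i = 13/2, -13/3, 10/3.
  2·M_0 + 10·M_1 + 3·M_2 = 6(Δ_1 - Δ_0) = -65
  3·M_1 + 12·M_2 + 3·M_3 = 6(Δ_2 - Δ_1) = 46
Natural end conditions: M_0 = M_3 = 0.
Forward elimination and back-substitution give M_0 = 0, M_1 = -306/37, M_2 = 655/111, M_3 = 0.
On [-2, 0], g(x) = -4 + 685/74·(x + 2) + 0·(x + 2)² - 51/74·(x + 2)³.
With (x + 2) = 3/2: g(-1/2) = 4475/592.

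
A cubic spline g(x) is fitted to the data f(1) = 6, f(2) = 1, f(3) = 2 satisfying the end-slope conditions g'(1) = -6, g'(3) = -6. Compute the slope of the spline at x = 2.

With σ_i denoting the second derivative at x_i, h_i = 1, 1, and Δ_i = (y_(i+1) − y_i)/h_i = -5, 1:
  1·σ_0 + 4·σ_1 + 1·σ_2 = 6(Δ_1 - Δ_0) = 36
Clamped end conditions give two more equations: 2h_0·σ_0 + h_0·σ_1 = 6(Δ_0 - g'(1)) = 6 and h_1·σ_1 + 2h_1·σ_2 = 6(g'(3) - Δ_1) = -42.
Solving the tridiagonal system: σ_0 = -6, σ_1 = 18, σ_2 = -30.
On [2, 3], g'(x) = b_1 + 2c_1·(x - 2) + 3d_1·(x - 2)² with b_1 = Δ_1 - h_1(2σ_1 + σ_2)/6 = 0, c_1 = σ_1/2 = 9, d_1 = (σ_2 - σ_1)/(6h_1) = -8. So g'(2) = 0.

0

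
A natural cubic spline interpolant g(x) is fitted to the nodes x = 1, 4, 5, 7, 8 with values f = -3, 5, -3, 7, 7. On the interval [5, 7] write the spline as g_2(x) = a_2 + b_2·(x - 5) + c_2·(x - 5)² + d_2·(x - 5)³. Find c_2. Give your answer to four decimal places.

9.2160

With M_i denoting the second derivative at x_i, h_i = 3, 1, 2, 1, and Δ_i = (y_(i+1) − y_i)/h_i = 8/3, -8, 5, 0:
  3·M_0 + 8·M_1 + 1·M_2 = 6(Δ_1 - Δ_0) = -64
  1·M_1 + 6·M_2 + 2·M_3 = 6(Δ_2 - Δ_1) = 78
  2·M_2 + 6·M_3 + 1·M_4 = 6(Δ_3 - Δ_2) = -30
Natural end conditions: M_0 = M_4 = 0.
Forward elimination and back-substitution give M_0 = 0, M_1 = -1288/125, M_2 = 2304/125, M_3 = -1393/125, M_4 = 0.
On [5, 7], with g_2(x) = a_2 + b_2·(x - 5) + c_2·(x - 5)² + d_2·(x - 5)³: c_2 = M_2/2 = 1152/125, d_2 = (M_3 - M_2)/(6h_2) = -3697/1500, b_2 = Δ_2 - h_2(2M_2 + M_3)/6 = -268/75.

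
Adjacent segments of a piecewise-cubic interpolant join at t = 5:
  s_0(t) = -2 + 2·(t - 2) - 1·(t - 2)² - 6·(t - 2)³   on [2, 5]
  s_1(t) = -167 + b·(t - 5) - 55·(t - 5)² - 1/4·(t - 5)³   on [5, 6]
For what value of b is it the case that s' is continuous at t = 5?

s_0'(t) = 2 - 2·(t - 2) - 18·(t - 2)², so s_0'(5) = -166. On the right, s_1'(5) = b, so b = -166.

-166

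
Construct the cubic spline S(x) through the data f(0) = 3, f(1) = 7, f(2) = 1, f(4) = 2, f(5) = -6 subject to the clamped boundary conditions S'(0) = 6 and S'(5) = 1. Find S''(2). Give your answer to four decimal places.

Let M_i = S''(x_i). Step sizes h_i = 1, 1, 2, 1; slopes of the chords Δ_i = (y_(i+1) - y_i)/h_i = 4, -6, 1/2, -8.
  1·M_0 + 4·M_1 + 1·M_2 = 6(Δ_1 - Δ_0) = -60
  1·M_1 + 6·M_2 + 2·M_3 = 6(Δ_2 - Δ_1) = 39
  2·M_2 + 6·M_3 + 1·M_4 = 6(Δ_3 - Δ_2) = -51
Clamped end conditions give two more equations: 2h_0·M_0 + h_0·M_1 = 6(Δ_0 - S'(0)) = -12 and h_3·M_3 + 2h_3·M_4 = 6(S'(5) - Δ_3) = 54.
Hence M_0 = 523/128, M_1 = -1291/64, M_2 = 2125/128, M_3 = -647/32, M_4 = 2375/64.

16.6016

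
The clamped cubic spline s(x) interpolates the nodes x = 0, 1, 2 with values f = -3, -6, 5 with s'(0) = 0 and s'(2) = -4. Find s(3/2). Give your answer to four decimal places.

Let M_i = s''(x_i). Step sizes h_i = 1, 1; slopes of the chords Δ_i = (y_(i+1) - y_i)/h_i = -3, 11.
  1·M_0 + 4·M_1 + 1·M_2 = 6(Δ_1 - Δ_0) = 84
Clamped end conditions give two more equations: 2h_0·M_0 + h_0·M_1 = 6(Δ_0 - s'(0)) = -18 and h_1·M_1 + 2h_1·M_2 = 6(s'(2) - Δ_1) = -90.
Solving the tridiagonal system: M_0 = -32, M_1 = 46, M_2 = -68.
On [1, 2], s(x) = -6 + 7·(x - 1) + 23·(x - 1)² - 19·(x - 1)³.
With (x - 1) = 1/2: s(3/2) = 7/8.

0.8750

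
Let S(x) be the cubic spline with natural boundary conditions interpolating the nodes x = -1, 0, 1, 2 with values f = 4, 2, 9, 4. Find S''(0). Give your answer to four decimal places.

With M_i denoting the second derivative at x_i, h_i = 1, 1, 1, and Δ_i = (y_(i+1) − y_i)/h_i = -2, 7, -5:
  1·M_0 + 4·M_1 + 1·M_2 = 6(Δ_1 - Δ_0) = 54
  1·M_1 + 4·M_2 + 1·M_3 = 6(Δ_2 - Δ_1) = -72
Natural end conditions: M_0 = M_3 = 0.
Forward elimination and back-substitution give M_0 = 0, M_1 = 96/5, M_2 = -114/5, M_3 = 0.

19.2000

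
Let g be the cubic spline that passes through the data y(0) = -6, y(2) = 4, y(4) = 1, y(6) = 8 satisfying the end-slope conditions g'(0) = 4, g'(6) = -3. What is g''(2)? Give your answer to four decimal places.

-8.7333

Put M_i = g'' at the i-th knot. Here h = (2, 2, 2) and Δ = (5, -3/2, 7/2), so the interior equations h_(i-1)·M_(i-1) + 2(h_(i-1)+h_i)·M_i + h_i·M_(i+1) = 6(Δ_i − Δ_(i-1)) read
  2·M_0 + 8·M_1 + 2·M_2 = 6(Δ_1 - Δ_0) = -39
  2·M_1 + 8·M_2 + 2·M_3 = 6(Δ_2 - Δ_1) = 30
Clamped end conditions give two more equations: 2h_0·M_0 + h_0·M_1 = 6(Δ_0 - g'(0)) = 6 and h_2·M_2 + 2h_2·M_3 = 6(g'(6) - Δ_2) = -39.
Solving the tridiagonal system: M_0 = 88/15, M_1 = -131/15, M_2 = 287/30, M_3 = -218/15.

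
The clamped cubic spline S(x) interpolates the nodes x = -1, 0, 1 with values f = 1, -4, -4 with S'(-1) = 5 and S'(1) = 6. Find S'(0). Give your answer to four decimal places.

-6.5000

Put M_i = S'' at the i-th knot. Here h = (1, 1) and Δ = (-5, 0), so the interior equations h_(i-1)·M_(i-1) + 2(h_(i-1)+h_i)·M_i + h_i·M_(i+1) = 6(Δ_i − Δ_(i-1)) read
  1·M_0 + 4·M_1 + 1·M_2 = 6(Δ_1 - Δ_0) = 30
Clamped end conditions give two more equations: 2h_0·M_0 + h_0·M_1 = 6(Δ_0 - S'(-1)) = -60 and h_1·M_1 + 2h_1·M_2 = 6(S'(1) - Δ_1) = 36.
Solving: M_0 = -37, M_1 = 14, M_2 = 11.
On [0, 1], S'(x) = b_1 + 2c_1·x + 3d_1·x² with b_1 = Δ_1 - h_1(2M_1 + M_2)/6 = -13/2, c_1 = M_1/2 = 7, d_1 = (M_2 - M_1)/(6h_1) = -1/2. So S'(0) = -13/2.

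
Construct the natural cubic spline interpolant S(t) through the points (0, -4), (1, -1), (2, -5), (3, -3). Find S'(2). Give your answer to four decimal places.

-2.1333

Let M_i = S''(x_i). Step sizes h_i = 1, 1, 1; slopes of the chords Δ_i = (y_(i+1) - y_i)/h_i = 3, -4, 2.
  1·M_0 + 4·M_1 + 1·M_2 = 6(Δ_1 - Δ_0) = -42
  1·M_1 + 4·M_2 + 1·M_3 = 6(Δ_2 - Δ_1) = 36
Natural end conditions: M_0 = M_3 = 0.
Hence M_0 = 0, M_1 = -68/5, M_2 = 62/5, M_3 = 0.
On [2, 3], S'(t) = b_2 + 2c_2·(t - 2) + 3d_2·(t - 2)² with b_2 = Δ_2 - h_2(2M_2 + M_3)/6 = -32/15, c_2 = M_2/2 = 31/5, d_2 = (M_3 - M_2)/(6h_2) = -31/15. So S'(2) = -32/15.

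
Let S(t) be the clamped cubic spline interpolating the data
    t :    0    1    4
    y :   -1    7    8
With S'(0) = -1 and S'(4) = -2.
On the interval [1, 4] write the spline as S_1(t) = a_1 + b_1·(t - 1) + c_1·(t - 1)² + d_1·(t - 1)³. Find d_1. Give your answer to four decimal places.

0.7870

Let m_i = S''(x_i). Step sizes h_i = 1, 3; slopes of the chords Δ_i = (y_(i+1) - y_i)/h_i = 8, 1/3.
  1·m_0 + 8·m_1 + 3·m_2 = 6(Δ_1 - Δ_0) = -46
Clamped end conditions give two more equations: 2h_0·m_0 + h_0·m_1 = 6(Δ_0 - S'(0)) = 54 and h_1·m_1 + 2h_1·m_2 = 6(S'(4) - Δ_1) = -14.
Forward elimination and back-substitution give m_0 = 65/2, m_1 = -11, m_2 = 19/6.
On [1, 4], with S_1(t) = a_1 + b_1·(t - 1) + c_1·(t - 1)² + d_1·(t - 1)³: c_1 = m_1/2 = -11/2, d_1 = (m_2 - m_1)/(6h_1) = 85/108, b_1 = Δ_1 - h_1(2m_1 + m_2)/6 = 39/4.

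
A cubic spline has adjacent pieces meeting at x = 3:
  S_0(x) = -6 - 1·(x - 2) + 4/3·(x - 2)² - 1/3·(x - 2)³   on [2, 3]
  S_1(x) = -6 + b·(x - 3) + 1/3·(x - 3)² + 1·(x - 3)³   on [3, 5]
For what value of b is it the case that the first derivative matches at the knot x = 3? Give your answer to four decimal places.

S_0'(x) = -1 + 8/3·(x - 2) - 1·(x - 2)², so S_0'(3) = 2/3. On the right, S_1'(3) = b, so b = 2/3.

0.6667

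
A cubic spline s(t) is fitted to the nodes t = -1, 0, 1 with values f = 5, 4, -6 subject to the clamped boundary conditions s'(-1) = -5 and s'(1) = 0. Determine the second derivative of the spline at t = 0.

With σ_i denoting the second derivative at x_i, h_i = 1, 1, and Δ_i = (y_(i+1) − y_i)/h_i = -1, -10:
  1·σ_0 + 4·σ_1 + 1·σ_2 = 6(Δ_1 - Δ_0) = -54
Clamped end conditions give two more equations: 2h_0·σ_0 + h_0·σ_1 = 6(Δ_0 - s'(-1)) = 24 and h_1·σ_1 + 2h_1·σ_2 = 6(s'(1) - Δ_1) = 60.
Forward elimination and back-substitution give σ_0 = 28, σ_1 = -32, σ_2 = 46.

-32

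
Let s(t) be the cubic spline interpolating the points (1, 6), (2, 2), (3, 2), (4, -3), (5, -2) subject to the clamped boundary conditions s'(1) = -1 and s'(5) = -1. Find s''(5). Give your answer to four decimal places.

Put σ_i = s'' at the i-th knot. Here h = (1, 1, 1, 1) and Δ = (-4, 0, -5, 1), so the interior equations h_(i-1)·σ_(i-1) + 2(h_(i-1)+h_i)·σ_i + h_i·σ_(i+1) = 6(Δ_i − Δ_(i-1)) read
  1·σ_0 + 4·σ_1 + 1·σ_2 = 6(Δ_1 - Δ_0) = 24
  1·σ_1 + 4·σ_2 + 1·σ_3 = 6(Δ_2 - Δ_1) = -30
  1·σ_2 + 4·σ_3 + 1·σ_4 = 6(Δ_3 - Δ_2) = 36
Clamped end conditions give two more equations: 2h_0·σ_0 + h_0·σ_1 = 6(Δ_0 - s'(1)) = -18 and h_3·σ_3 + 2h_3·σ_4 = 6(s'(5) - Δ_3) = -12.
Solving the tridiagonal system: σ_0 = -111/7, σ_1 = 96/7, σ_2 = -15, σ_3 = 114/7, σ_4 = -99/7.

-14.1429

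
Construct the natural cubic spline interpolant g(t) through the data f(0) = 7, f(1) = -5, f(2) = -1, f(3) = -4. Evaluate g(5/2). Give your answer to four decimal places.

With σ_i denoting the second derivative at x_i, h_i = 1, 1, 1, and Δ_i = (y_(i+1) − y_i)/h_i = -12, 4, -3:
  1·σ_0 + 4·σ_1 + 1·σ_2 = 6(Δ_1 - Δ_0) = 96
  1·σ_1 + 4·σ_2 + 1·σ_3 = 6(Δ_2 - Δ_1) = -42
Natural end conditions: σ_0 = σ_3 = 0.
Hence σ_0 = 0, σ_1 = 142/5, σ_2 = -88/5, σ_3 = 0.
On [2, 3], g(t) = -1 + 43/15·(t - 2) - 44/5·(t - 2)² + 44/15·(t - 2)³.
With (t - 2) = 1/2: g(5/2) = -7/5.

-1.4000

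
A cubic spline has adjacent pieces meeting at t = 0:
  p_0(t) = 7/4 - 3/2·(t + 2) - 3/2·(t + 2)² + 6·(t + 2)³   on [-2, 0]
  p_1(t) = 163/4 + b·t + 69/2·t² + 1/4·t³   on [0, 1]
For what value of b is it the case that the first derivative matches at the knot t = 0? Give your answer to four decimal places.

p_0'(t) = -3/2 - 3·(t + 2) + 18·(t + 2)², so p_0'(0) = 129/2. On the right, p_1'(0) = b, so b = 129/2.

64.5000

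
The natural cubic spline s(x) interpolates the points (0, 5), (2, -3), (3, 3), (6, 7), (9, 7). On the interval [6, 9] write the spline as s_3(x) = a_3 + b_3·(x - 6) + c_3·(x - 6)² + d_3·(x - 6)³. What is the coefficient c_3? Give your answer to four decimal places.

With σ_i denoting the second derivative at x_i, h_i = 2, 1, 3, 3, and Δ_i = (y_(i+1) − y_i)/h_i = -4, 6, 4/3, 0:
  2·σ_0 + 6·σ_1 + 1·σ_2 = 6(Δ_1 - Δ_0) = 60
  1·σ_1 + 8·σ_2 + 3·σ_3 = 6(Δ_2 - Δ_1) = -28
  3·σ_2 + 12·σ_3 + 3·σ_4 = 6(Δ_3 - Δ_2) = -8
Natural end conditions: σ_0 = σ_4 = 0.
Solving the tridiagonal system: σ_0 = 0, σ_1 = 922/85, σ_2 = -432/85, σ_3 = 154/255, σ_4 = 0.
On [6, 9], with s_3(x) = a_3 + b_3·(x - 6) + c_3·(x - 6)² + d_3·(x - 6)³: c_3 = σ_3/2 = 77/255, d_3 = (σ_4 - σ_3)/(6h_3) = -77/2295, b_3 = Δ_3 - h_3(2σ_3 + σ_4)/6 = -154/255.

0.3020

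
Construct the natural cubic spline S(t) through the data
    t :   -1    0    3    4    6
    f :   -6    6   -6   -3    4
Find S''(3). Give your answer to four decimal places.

11.5528

Let σ_i = S''(x_i). Step sizes h_i = 1, 3, 1, 2; slopes of the chords Δ_i = (y_(i+1) - y_i)/h_i = 12, -4, 3, 7/2.
  1·σ_0 + 8·σ_1 + 3·σ_2 = 6(Δ_1 - Δ_0) = -96
  3·σ_1 + 8·σ_2 + 1·σ_3 = 6(Δ_2 - Δ_1) = 42
  1·σ_2 + 6·σ_3 + 2·σ_4 = 6(Δ_3 - Δ_2) = 3
Natural end conditions: σ_0 = σ_4 = 0.
Solving: σ_0 = 0, σ_1 = -5259/322, σ_2 = 1860/161, σ_3 = -459/322, σ_4 = 0.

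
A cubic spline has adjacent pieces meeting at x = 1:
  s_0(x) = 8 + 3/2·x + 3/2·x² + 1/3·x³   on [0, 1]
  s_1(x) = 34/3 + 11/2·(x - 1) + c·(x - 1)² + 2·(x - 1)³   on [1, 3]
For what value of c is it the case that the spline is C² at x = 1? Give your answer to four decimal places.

2.5000

s_0''(x) = 3 + 2·x, so s_0''(1) = 5. On the right, s_1''(1) = 2c, so c = 5/2.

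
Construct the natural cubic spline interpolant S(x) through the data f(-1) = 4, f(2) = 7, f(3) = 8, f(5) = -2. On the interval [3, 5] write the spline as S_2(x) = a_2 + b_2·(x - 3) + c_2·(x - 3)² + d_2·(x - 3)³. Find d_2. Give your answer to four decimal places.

Put m_i = S'' at the i-th knot. Here h = (3, 1, 2) and Δ = (1, 1, -5), so the interior equations h_(i-1)·m_(i-1) + 2(h_(i-1)+h_i)·m_i + h_i·m_(i+1) = 6(Δ_i − Δ_(i-1)) read
  3·m_0 + 8·m_1 + 1·m_2 = 6(Δ_1 - Δ_0) = 0
  1·m_1 + 6·m_2 + 2·m_3 = 6(Δ_2 - Δ_1) = -36
Natural end conditions: m_0 = m_3 = 0.
Solving the tridiagonal system: m_0 = 0, m_1 = 36/47, m_2 = -288/47, m_3 = 0.
On [3, 5], with S_2(x) = a_2 + b_2·(x - 3) + c_2·(x - 3)² + d_2·(x - 3)³: c_2 = m_2/2 = -144/47, d_2 = (m_3 - m_2)/(6h_2) = 24/47, b_2 = Δ_2 - h_2(2m_2 + m_3)/6 = -43/47.

0.5106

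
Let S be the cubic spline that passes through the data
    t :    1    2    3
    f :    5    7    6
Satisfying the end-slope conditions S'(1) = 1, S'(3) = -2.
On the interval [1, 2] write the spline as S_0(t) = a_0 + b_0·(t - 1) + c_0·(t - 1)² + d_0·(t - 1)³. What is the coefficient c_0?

3

With M_i denoting the second derivative at x_i, h_i = 1, 1, and Δ_i = (y_(i+1) − y_i)/h_i = 2, -1:
  1·M_0 + 4·M_1 + 1·M_2 = 6(Δ_1 - Δ_0) = -18
Clamped end conditions give two more equations: 2h_0·M_0 + h_0·M_1 = 6(Δ_0 - S'(1)) = 6 and h_1·M_1 + 2h_1·M_2 = 6(S'(3) - Δ_1) = -6.
Solving: M_0 = 6, M_1 = -6, M_2 = 0.
On [1, 2], with S_0(t) = a_0 + b_0·(t - 1) + c_0·(t - 1)² + d_0·(t - 1)³: c_0 = M_0/2 = 3, d_0 = (M_1 - M_0)/(6h_0) = -2, b_0 = Δ_0 - h_0(2M_0 + M_1)/6 = 1.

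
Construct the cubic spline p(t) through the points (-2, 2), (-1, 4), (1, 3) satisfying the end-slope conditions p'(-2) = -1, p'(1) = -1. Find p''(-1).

-5

Write M_i for p''(x_i). With h_i = 1, 2 and divided differences Δ_i = 2, -1/2, the continuity of p' gives the tridiagonal system
  1·M_0 + 6·M_1 + 2·M_2 = 6(Δ_1 - Δ_0) = -15
Clamped end conditions give two more equations: 2h_0·M_0 + h_0·M_1 = 6(Δ_0 - p'(-2)) = 18 and h_1·M_1 + 2h_1·M_2 = 6(p'(1) - Δ_1) = -3.
Solving the tridiagonal system: M_0 = 23/2, M_1 = -5, M_2 = 7/4.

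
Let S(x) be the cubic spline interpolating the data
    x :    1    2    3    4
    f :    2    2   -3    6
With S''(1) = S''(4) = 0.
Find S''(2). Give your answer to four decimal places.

-13.6000

With M_i denoting the second derivative at x_i, h_i = 1, 1, 1, and Δ_i = (y_(i+1) − y_i)/h_i = 0, -5, 9:
  1·M_0 + 4·M_1 + 1·M_2 = 6(Δ_1 - Δ_0) = -30
  1·M_1 + 4·M_2 + 1·M_3 = 6(Δ_2 - Δ_1) = 84
Natural end conditions: M_0 = M_3 = 0.
Forward elimination and back-substitution give M_0 = 0, M_1 = -68/5, M_2 = 122/5, M_3 = 0.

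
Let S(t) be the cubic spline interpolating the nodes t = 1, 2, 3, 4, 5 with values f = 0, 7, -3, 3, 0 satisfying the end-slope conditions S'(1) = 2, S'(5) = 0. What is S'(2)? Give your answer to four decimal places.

-1.9286

Let M_i = S''(x_i). Step sizes h_i = 1, 1, 1, 1; slopes of the chords Δ_i = (y_(i+1) - y_i)/h_i = 7, -10, 6, -3.
  1·M_0 + 4·M_1 + 1·M_2 = 6(Δ_1 - Δ_0) = -102
  1·M_1 + 4·M_2 + 1·M_3 = 6(Δ_2 - Δ_1) = 96
  1·M_2 + 4·M_3 + 1·M_4 = 6(Δ_3 - Δ_2) = -54
Clamped end conditions give two more equations: 2h_0·M_0 + h_0·M_1 = 6(Δ_0 - S'(1)) = 30 and h_3·M_3 + 2h_3·M_4 = 6(S'(5) - Δ_3) = 18.
Solving: M_0 = 265/7, M_1 = -320/7, M_2 = 43, M_3 = -212/7, M_4 = 169/7.
On [2, 3], S'(t) = b_1 + 2c_1·(t - 2) + 3d_1·(t - 2)² with b_1 = Δ_1 - h_1(2M_1 + M_2)/6 = -27/14, c_1 = M_1/2 = -160/7, d_1 = (M_2 - M_1)/(6h_1) = 207/14. So S'(2) = -27/14.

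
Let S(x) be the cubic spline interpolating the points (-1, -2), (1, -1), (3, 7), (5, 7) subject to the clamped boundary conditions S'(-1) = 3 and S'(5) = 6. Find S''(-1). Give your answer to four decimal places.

-6.9000

Put M_i = S'' at the i-th knot. Here h = (2, 2, 2) and Δ = (1/2, 4, 0), so the interior equations h_(i-1)·M_(i-1) + 2(h_(i-1)+h_i)·M_i + h_i·M_(i+1) = 6(Δ_i − Δ_(i-1)) read
  2·M_0 + 8·M_1 + 2·M_2 = 6(Δ_1 - Δ_0) = 21
  2·M_1 + 8·M_2 + 2·M_3 = 6(Δ_2 - Δ_1) = -24
Clamped end conditions give two more equations: 2h_0·M_0 + h_0·M_1 = 6(Δ_0 - S'(-1)) = -15 and h_2·M_2 + 2h_2·M_3 = 6(S'(5) - Δ_2) = 36.
Solving the tridiagonal system: M_0 = -69/10, M_1 = 63/10, M_2 = -39/5, M_3 = 129/10.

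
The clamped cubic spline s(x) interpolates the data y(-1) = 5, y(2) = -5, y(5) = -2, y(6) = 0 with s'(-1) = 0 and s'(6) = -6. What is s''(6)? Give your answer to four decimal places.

With M_i denoting the second derivative at x_i, h_i = 3, 3, 1, and Δ_i = (y_(i+1) − y_i)/h_i = -10/3, 1, 2:
  3·M_0 + 12·M_1 + 3·M_2 = 6(Δ_1 - Δ_0) = 26
  3·M_1 + 8·M_2 + 1·M_3 = 6(Δ_2 - Δ_1) = 6
Clamped end conditions give two more equations: 2h_0·M_0 + h_0·M_1 = 6(Δ_0 - s'(-1)) = -20 and h_2·M_2 + 2h_2·M_3 = 6(s'(6) - Δ_2) = -48.
Forward elimination and back-substitution give M_0 = -430/93, M_1 = 80/31, M_2 = 92/31, M_3 = -790/31.

-25.4839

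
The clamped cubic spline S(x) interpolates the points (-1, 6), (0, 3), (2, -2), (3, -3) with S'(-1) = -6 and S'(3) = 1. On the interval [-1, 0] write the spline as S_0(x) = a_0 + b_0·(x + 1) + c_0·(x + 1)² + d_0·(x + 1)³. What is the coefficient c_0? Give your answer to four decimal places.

4.8714

With m_i denoting the second derivative at x_i, h_i = 1, 2, 1, and Δ_i = (y_(i+1) − y_i)/h_i = -3, -5/2, -1:
  1·m_0 + 6·m_1 + 2·m_2 = 6(Δ_1 - Δ_0) = 3
  2·m_1 + 6·m_2 + 1·m_3 = 6(Δ_2 - Δ_1) = 9
Clamped end conditions give two more equations: 2h_0·m_0 + h_0·m_1 = 6(Δ_0 - S'(-1)) = 18 and h_2·m_2 + 2h_2·m_3 = 6(S'(3) - Δ_2) = 12.
Forward elimination and back-substitution give m_0 = 341/35, m_1 = -52/35, m_2 = 38/35, m_3 = 191/35.
On [-1, 0], with S_0(x) = a_0 + b_0·(x + 1) + c_0·(x + 1)² + d_0·(x + 1)³: c_0 = m_0/2 = 341/70, d_0 = (m_1 - m_0)/(6h_0) = -131/70, b_0 = Δ_0 - h_0(2m_0 + m_1)/6 = -6.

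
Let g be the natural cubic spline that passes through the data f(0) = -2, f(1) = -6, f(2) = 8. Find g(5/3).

2

Write M_i for g''(x_i). With h_i = 1, 1 and divided differences Δ_i = -4, 14, the continuity of g' gives the tridiagonal system
  1·M_0 + 4·M_1 + 1·M_2 = 6(Δ_1 - Δ_0) = 108
Natural end conditions: M_0 = M_2 = 0.
Forward elimination and back-substitution give M_0 = 0, M_1 = 27, M_2 = 0.
On [1, 2], g(x) = -6 + 5·(x - 1) + 27/2·(x - 1)² - 9/2·(x - 1)³.
With (x - 1) = 2/3: g(5/3) = 2.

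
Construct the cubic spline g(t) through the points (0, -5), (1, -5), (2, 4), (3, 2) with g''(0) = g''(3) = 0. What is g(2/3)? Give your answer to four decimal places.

-6.1605

Write m_i for g''(x_i). With h_i = 1, 1, 1 and divided differences Δ_i = 0, 9, -2, the continuity of g' gives the tridiagonal system
  1·m_0 + 4·m_1 + 1·m_2 = 6(Δ_1 - Δ_0) = 54
  1·m_1 + 4·m_2 + 1·m_3 = 6(Δ_2 - Δ_1) = -66
Natural end conditions: m_0 = m_3 = 0.
Solving: m_0 = 0, m_1 = 94/5, m_2 = -106/5, m_3 = 0.
On [0, 1], g(t) = -5 - 47/15·t + 0·t² + 47/15·t³.
With t = 2/3: g(2/3) = -499/81.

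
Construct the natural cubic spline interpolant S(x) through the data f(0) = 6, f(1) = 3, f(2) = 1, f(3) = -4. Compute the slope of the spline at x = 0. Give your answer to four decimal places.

-3.4667

With M_i denoting the second derivative at x_i, h_i = 1, 1, 1, and Δ_i = (y_(i+1) − y_i)/h_i = -3, -2, -5:
  1·M_0 + 4·M_1 + 1·M_2 = 6(Δ_1 - Δ_0) = 6
  1·M_1 + 4·M_2 + 1·M_3 = 6(Δ_2 - Δ_1) = -18
Natural end conditions: M_0 = M_3 = 0.
Solving: M_0 = 0, M_1 = 14/5, M_2 = -26/5, M_3 = 0.
On [0, 1], S'(x) = b_0 + 2c_0·x + 3d_0·x² with b_0 = Δ_0 - h_0(2M_0 + M_1)/6 = -52/15, c_0 = M_0/2 = 0, d_0 = (M_1 - M_0)/(6h_0) = 7/15. So S'(0) = -52/15.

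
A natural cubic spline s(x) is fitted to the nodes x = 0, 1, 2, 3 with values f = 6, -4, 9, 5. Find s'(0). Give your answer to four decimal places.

-17.2667

With M_i denoting the second derivative at x_i, h_i = 1, 1, 1, and Δ_i = (y_(i+1) − y_i)/h_i = -10, 13, -4:
  1·M_0 + 4·M_1 + 1·M_2 = 6(Δ_1 - Δ_0) = 138
  1·M_1 + 4·M_2 + 1·M_3 = 6(Δ_2 - Δ_1) = -102
Natural end conditions: M_0 = M_3 = 0.
Hence M_0 = 0, M_1 = 218/5, M_2 = -182/5, M_3 = 0.
On [0, 1], s'(x) = b_0 + 2c_0·x + 3d_0·x² with b_0 = Δ_0 - h_0(2M_0 + M_1)/6 = -259/15, c_0 = M_0/2 = 0, d_0 = (M_1 - M_0)/(6h_0) = 109/15. So s'(0) = -259/15.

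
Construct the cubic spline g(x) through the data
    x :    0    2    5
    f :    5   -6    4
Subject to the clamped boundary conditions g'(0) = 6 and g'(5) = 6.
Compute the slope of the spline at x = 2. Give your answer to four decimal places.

-5.9500

Put M_i = g'' at the i-th knot. Here h = (2, 3) and Δ = (-11/2, 10/3), so the interior equations h_(i-1)·M_(i-1) + 2(h_(i-1)+h_i)·M_i + h_i·M_(i+1) = 6(Δ_i − Δ_(i-1)) read
  2·M_0 + 10·M_1 + 3·M_2 = 6(Δ_1 - Δ_0) = 53
Clamped end conditions give two more equations: 2h_0·M_0 + h_0·M_1 = 6(Δ_0 - g'(0)) = -69 and h_1·M_1 + 2h_1·M_2 = 6(g'(5) - Δ_1) = 16.
Forward elimination and back-substitution give M_0 = -451/20, M_1 = 53/5, M_2 = -79/30.
On [2, 5], g'(x) = b_1 + 2c_1·(x - 2) + 3d_1·(x - 2)² with b_1 = Δ_1 - h_1(2M_1 + M_2)/6 = -119/20, c_1 = M_1/2 = 53/10, d_1 = (M_2 - M_1)/(6h_1) = -397/540. So g'(2) = -119/20.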